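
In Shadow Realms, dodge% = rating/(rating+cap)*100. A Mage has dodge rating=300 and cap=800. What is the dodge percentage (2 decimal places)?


dodge% = 300 / (300 + 800) * 100
= 300 / 1100 * 100
= 0.272727 * 100
= 27.27%

27.27%


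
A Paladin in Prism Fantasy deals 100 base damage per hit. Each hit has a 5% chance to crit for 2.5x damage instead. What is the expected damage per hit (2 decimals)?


E[dmg] = base * (1 + crit_chance * (crit_mult - 1))
cc as decimal = 5/100 = 0.05
cm - 1 = 2.5 - 1 = 1.5
Bonus factor = 0.05 * 1.5 = 0.075
Total multiplier = 1 + 0.075 = 1.075
Expected damage = 100 * 1.075 = 107.50

107.50 damage


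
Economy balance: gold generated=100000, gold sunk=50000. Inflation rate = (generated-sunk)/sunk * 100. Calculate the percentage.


Net gold = 100000 - 50000 = 50000
Inflation rate = net / sunk * 100 = 50000 / 50000 * 100
= 1.0 * 100
= 100.00%

100.00%


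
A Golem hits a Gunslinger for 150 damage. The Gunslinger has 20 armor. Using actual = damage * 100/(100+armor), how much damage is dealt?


actual = 150 * 100 / (100 + 20)
= 150 * 100 / 120
= 15000 / 120
= 125.00

125.00 damage


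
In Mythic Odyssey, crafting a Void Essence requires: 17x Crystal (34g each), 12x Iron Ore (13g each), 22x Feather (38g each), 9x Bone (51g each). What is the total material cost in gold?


Cost breakdown:
  Crystal: 17 * 34 = 578
  Iron Ore: 12 * 13 = 156
  Feather: 22 * 38 = 836
  Bone: 9 * 51 = 459
Total = 578 + 156 + 836 + 459 = 2029

2029 gold


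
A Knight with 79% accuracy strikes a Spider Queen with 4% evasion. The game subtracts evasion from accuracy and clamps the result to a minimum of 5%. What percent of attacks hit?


accuracy - evasion = 79 - 4 = 75
Apply floor: max(75, 5) = 75
Hit chance = 75%

75%


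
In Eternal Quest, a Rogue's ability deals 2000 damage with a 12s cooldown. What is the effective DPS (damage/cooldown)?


DPS = damage / cooldown
= 2000 / 12
= 166.67

166.67 DPS


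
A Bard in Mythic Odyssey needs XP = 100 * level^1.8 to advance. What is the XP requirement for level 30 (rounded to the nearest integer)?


XP = 100 * level^1.8
Substitute level = 30:
XP = 100 * 30^1.8
= 100 * 455.8461
= 45585

45585 XP


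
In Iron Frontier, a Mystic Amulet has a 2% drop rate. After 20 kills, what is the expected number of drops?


Expected drops = kills * (drop_rate / 100)
= 20 * (2 / 100)
= 20 * 0.02
= 0.4

0.4 drops


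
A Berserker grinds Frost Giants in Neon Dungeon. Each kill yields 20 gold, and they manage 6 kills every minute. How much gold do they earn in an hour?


Gold per minute = 20 * 6 = 120
Gold per hour = 120 * 60 = 7200

7200 gold/hour


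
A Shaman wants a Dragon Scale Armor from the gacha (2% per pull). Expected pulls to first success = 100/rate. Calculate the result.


Expected pulls for a geometric distribution = 1/p = 100 / rate%
= 100 / 2
= 50.0

50.0 pulls


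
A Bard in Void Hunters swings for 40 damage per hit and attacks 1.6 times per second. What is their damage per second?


DPS = damage * attack_speed
= 40 * 1.6
= 64.0

64.0 DPS


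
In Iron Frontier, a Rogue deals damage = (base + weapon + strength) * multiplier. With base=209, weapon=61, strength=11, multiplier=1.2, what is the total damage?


Sum base + weapon + str = 209 + 61 + 11 = 281
Multiply by 1.2:
281 * 1.2 = 337.2

337.2 damage


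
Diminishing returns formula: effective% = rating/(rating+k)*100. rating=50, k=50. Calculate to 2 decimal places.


effective% = rating / (rating + k) * 100
= 50 / (50 + 50) * 100
= 50 / 100 * 100
= 0.5 * 100
= 50.00%

50.00%


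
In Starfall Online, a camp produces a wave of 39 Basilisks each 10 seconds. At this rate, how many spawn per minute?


Spawns per minute = count * (60 / interval)
= 39 * (60 / 10)
= 39 * 6.0
= 234.0

234.0 per minute


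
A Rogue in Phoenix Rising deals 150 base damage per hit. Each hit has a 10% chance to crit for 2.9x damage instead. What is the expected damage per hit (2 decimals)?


E[dmg] = base * (1 + crit_chance * (crit_mult - 1))
cc as decimal = 10/100 = 0.1
cm - 1 = 2.9 - 1 = 1.9
Bonus factor = 0.1 * 1.9 = 0.19
Total multiplier = 1 + 0.19 = 1.19
Expected damage = 150 * 1.19 = 178.50

178.50 damage


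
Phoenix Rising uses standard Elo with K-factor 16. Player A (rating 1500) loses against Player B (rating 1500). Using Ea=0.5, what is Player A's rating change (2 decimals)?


Elo update: delta = K * (S - Ea), where S = 0 (loses)
S - Ea = 0 - 0.5 = -0.5
Rating change = 16 * -0.5
= -8.00

-8.00 rating points


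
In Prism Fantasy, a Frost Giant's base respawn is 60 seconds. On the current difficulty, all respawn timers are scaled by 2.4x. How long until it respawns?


Respawn time = base * multiplier
= 60 * 2.4
= 144.0 seconds

144.0 seconds


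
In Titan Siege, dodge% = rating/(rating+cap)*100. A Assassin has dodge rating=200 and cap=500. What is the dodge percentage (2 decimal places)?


dodge% = 200 / (200 + 500) * 100
= 200 / 700 * 100
= 0.285714 * 100
= 28.57%

28.57%


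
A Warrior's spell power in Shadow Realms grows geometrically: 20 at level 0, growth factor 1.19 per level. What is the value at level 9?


value = base * growth^level
= 20 * 1.19^9
= 20 * 4.785449
= 95.71

95.71 spell power


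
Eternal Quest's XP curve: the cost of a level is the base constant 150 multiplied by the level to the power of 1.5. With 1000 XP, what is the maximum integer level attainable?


XP = 150 * level^1.5, so level = (XP / 150)^(1/1.5)
= (1000 / 150)^(1/1.5)
= 6.6667^0.6667
= 3.5422
Floor: level = 3

level 3


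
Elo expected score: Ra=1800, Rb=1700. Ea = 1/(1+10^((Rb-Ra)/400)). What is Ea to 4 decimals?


Elo expected score: Ea = 1/(1 + 10^((Rb-Ra)/400))
Rb - Ra = 1700 - 1800 = -100
(Rb-Ra)/400 = -100/400 = -0.25
10^-0.25 = 0.562341
Ea = 1/(1 + 0.562341) = 1/1.562341 = 0.6401

0.6401


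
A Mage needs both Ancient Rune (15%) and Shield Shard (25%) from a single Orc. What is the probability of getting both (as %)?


For independent events, P(both) = P(A) * P(B)
= 15% * 25%
= 375 / 100 %
= 3.75%

3.75%


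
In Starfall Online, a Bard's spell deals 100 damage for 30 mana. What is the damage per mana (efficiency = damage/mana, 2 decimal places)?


Efficiency = damage / mana
= 100 / 30
= 3.33

3.33 dmg/mana


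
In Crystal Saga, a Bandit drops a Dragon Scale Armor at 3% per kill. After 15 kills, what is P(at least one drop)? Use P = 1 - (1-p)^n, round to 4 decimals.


P(at least one) = 1 - P(none) = 1 - (1-p)^n
p = 3/100 = 0.03
1 - p = 0.97
(1 - p)^15 = 0.97^15 = 0.633251
P(at least one) = 1 - 0.633251 = 0.3667

0.3667


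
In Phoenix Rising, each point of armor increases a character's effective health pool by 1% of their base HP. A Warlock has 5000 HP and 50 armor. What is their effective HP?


EHP = 5000 * (1 + 50/100)
= 5000 * (1 + 0.5)
= 5000 * 1.5
= 7500.0

7500.0 EHP


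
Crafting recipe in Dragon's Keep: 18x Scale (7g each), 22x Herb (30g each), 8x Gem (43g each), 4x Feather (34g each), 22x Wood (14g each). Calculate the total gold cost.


Cost breakdown:
  Scale: 18 * 7 = 126
  Herb: 22 * 30 = 660
  Gem: 8 * 43 = 344
  Feather: 4 * 34 = 136
  Wood: 22 * 14 = 308
Total = 126 + 660 + 344 + 136 + 308 = 1574

1574 gold


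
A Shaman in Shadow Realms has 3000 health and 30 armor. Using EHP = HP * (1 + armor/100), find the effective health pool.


EHP = 3000 * (1 + 30/100)
= 3000 * (1 + 0.3)
= 3000 * 1.3
= 3900.0

3900.0 EHP


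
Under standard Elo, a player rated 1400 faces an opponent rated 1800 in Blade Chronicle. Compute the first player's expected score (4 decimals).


Elo expected score: Ea = 1/(1 + 10^((Rb-Ra)/400))
Rb - Ra = 1800 - 1400 = 400
(Rb-Ra)/400 = 400/400 = 1.0
10^1.0 = 10.0
Ea = 1/(1 + 10.0) = 1/11.0 = 0.0909

0.0909


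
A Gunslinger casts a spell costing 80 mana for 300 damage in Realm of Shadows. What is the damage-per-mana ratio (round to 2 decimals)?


Efficiency = damage / mana
= 300 / 80
= 3.75

3.75 dmg/mana


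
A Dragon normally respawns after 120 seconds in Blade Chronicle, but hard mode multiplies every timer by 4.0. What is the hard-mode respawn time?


Respawn time = base * multiplier
= 120 * 4.0
= 480.0 seconds

480.0 seconds


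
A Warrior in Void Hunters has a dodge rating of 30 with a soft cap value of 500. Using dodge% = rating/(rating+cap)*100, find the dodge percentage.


dodge% = 30 / (30 + 500) * 100
= 30 / 530 * 100
= 0.056604 * 100
= 5.66%

5.66%


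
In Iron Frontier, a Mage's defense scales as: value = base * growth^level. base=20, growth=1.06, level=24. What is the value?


value = base * growth^level
= 20 * 1.06^24
= 20 * 4.048935
= 80.98

80.98 defense


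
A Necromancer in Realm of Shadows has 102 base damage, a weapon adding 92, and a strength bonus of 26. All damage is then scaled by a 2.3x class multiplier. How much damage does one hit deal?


Sum base + weapon + str = 102 + 92 + 26 = 220
Multiply by 2.3:
220 * 2.3 = 506.0

506.0 damage


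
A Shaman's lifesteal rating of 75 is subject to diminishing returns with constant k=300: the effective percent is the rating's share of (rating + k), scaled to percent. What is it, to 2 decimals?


effective% = rating / (rating + k) * 100
= 75 / (75 + 300) * 100
= 75 / 375 * 100
= 0.2 * 100
= 20.00%

20.00%


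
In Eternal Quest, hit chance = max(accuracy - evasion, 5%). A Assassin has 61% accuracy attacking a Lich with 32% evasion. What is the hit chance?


accuracy - evasion = 61 - 32 = 29
Apply floor: max(29, 5) = 29
Hit chance = 29%

29%


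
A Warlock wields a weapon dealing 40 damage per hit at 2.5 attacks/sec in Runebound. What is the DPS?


DPS = damage * attack_speed
= 40 * 2.5
= 100.0

100.0 DPS


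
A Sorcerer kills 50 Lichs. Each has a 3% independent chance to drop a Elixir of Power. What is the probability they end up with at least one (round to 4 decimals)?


P(at least one) = 1 - P(none) = 1 - (1-p)^n
p = 3/100 = 0.03
1 - p = 0.97
(1 - p)^50 = 0.97^50 = 0.218065
P(at least one) = 1 - 0.218065 = 0.7819

0.7819


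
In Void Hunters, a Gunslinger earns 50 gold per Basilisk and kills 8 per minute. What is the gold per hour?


Gold per minute = 50 * 8 = 400
Gold per hour = 400 * 60 = 24000

24000 gold/hour


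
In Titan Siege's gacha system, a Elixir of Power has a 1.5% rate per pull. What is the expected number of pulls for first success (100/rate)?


Expected pulls for a geometric distribution = 1/p = 100 / rate%
= 100 / 1.5
= 66.67

66.67 pulls


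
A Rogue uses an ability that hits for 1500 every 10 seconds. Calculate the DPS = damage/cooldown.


DPS = damage / cooldown
= 1500 / 10
= 150.00

150.00 DPS


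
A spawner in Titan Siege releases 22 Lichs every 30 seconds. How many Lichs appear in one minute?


Spawns per minute = count * (60 / interval)
= 22 * (60 / 30)
= 22 * 2.0
= 44.0

44.0 per minute


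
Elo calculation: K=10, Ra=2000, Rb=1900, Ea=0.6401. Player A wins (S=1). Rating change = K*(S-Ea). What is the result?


Elo update: delta = K * (S - Ea), where S = 1 (wins)
S - Ea = 1 - 0.6401 = 0.3599
Rating change = 10 * 0.3599
= 3.60

3.60 rating points


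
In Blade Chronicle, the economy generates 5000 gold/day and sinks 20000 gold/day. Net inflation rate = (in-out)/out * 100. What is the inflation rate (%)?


Net gold = 5000 - 20000 = -15000
Inflation rate = net / sunk * 100 = -15000 / 20000 * 100
= -0.75 * 100
= -75.00%

-75.00%


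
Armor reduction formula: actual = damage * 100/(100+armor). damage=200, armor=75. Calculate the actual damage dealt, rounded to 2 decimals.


actual = 200 * 100 / (100 + 75)
= 200 * 100 / 175
= 20000 / 175
= 114.29

114.29 damage


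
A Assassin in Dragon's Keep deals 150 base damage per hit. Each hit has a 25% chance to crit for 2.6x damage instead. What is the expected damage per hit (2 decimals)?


E[dmg] = base * (1 + crit_chance * (crit_mult - 1))
cc as decimal = 25/100 = 0.25
cm - 1 = 2.6 - 1 = 1.6
Bonus factor = 0.25 * 1.6 = 0.4
Total multiplier = 1 + 0.4 = 1.4
Expected damage = 150 * 1.4 = 210.00

210.00 damage


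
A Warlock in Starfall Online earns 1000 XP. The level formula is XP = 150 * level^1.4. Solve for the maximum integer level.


XP = 150 * level^1.4, so level = (XP / 150)^(1/1.4)
= (1000 / 150)^(1/1.4)
= 6.6667^0.7143
= 3.8771
Floor: level = 3

level 3


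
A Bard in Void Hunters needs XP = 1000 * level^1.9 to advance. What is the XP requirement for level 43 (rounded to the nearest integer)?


XP = 1000 * level^1.9
Substitute level = 43:
XP = 1000 * 43^1.9
= 1000 * 1269.3754
= 1269375

1269375 XP


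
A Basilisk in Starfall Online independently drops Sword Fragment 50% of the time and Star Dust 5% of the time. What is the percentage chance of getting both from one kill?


For independent events, P(both) = P(A) * P(B)
= 50% * 5%
= 250 / 100 %
= 2.5%

2.5%


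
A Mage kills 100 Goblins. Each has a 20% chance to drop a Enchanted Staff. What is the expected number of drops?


Expected drops = kills * (drop_rate / 100)
= 100 * (20 / 100)
= 100 * 0.2
= 20.0

20.0 drops


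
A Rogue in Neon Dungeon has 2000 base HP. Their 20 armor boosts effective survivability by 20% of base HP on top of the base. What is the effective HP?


EHP = 2000 * (1 + 20/100)
= 2000 * (1 + 0.2)
= 2000 * 1.2
= 2400.0

2400.0 EHP


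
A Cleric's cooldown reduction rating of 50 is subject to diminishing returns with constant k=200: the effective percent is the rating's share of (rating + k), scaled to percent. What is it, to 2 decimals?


effective% = rating / (rating + k) * 100
= 50 / (50 + 200) * 100
= 50 / 250 * 100
= 0.2 * 100
= 20.00%

20.00%


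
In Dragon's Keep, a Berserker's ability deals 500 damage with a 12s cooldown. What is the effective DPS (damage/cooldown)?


DPS = damage / cooldown
= 500 / 12
= 41.67

41.67 DPS


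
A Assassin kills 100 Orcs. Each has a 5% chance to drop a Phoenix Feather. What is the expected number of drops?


Expected drops = kills * (drop_rate / 100)
= 100 * (5 / 100)
= 100 * 0.05
= 5.0

5.0 drops


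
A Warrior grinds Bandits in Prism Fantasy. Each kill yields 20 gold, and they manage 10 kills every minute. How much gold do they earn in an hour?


Gold per minute = 20 * 10 = 200
Gold per hour = 200 * 60 = 12000

12000 gold/hour


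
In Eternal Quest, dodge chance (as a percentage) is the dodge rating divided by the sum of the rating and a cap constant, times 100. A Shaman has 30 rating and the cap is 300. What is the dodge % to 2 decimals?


dodge% = 30 / (30 + 300) * 100
= 30 / 330 * 100
= 0.090909 * 100
= 9.09%

9.09%


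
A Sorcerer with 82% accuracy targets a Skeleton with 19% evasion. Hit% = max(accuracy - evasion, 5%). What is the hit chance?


accuracy - evasion = 82 - 19 = 63
Apply floor: max(63, 5) = 63
Hit chance = 63%

63%


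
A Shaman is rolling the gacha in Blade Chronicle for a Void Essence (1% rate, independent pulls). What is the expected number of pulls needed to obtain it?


Expected pulls for a geometric distribution = 1/p = 100 / rate%
= 100 / 1
= 100.0

100.0 pulls


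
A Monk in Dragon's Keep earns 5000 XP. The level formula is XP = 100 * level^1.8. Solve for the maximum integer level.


XP = 100 * level^1.8, so level = (XP / 100)^(1/1.8)
= (5000 / 100)^(1/1.8)
= 50.0^0.5556
= 8.7876
Floor: level = 8

level 8


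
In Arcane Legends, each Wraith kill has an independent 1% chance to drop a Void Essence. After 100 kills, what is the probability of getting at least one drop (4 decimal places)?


P(at least one) = 1 - P(none) = 1 - (1-p)^n
p = 1/100 = 0.01
1 - p = 0.99
(1 - p)^100 = 0.99^100 = 0.366032
P(at least one) = 1 - 0.366032 = 0.6340

0.6340


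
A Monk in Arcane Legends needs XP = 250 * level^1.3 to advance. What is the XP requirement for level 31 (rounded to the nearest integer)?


XP = 250 * level^1.3
Substitute level = 31:
XP = 250 * 31^1.3
= 250 * 86.8501
= 21713

21713 XP


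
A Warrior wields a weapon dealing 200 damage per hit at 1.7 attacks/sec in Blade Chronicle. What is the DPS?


DPS = damage * attack_speed
= 200 * 1.7
= 340.0

340.0 DPS


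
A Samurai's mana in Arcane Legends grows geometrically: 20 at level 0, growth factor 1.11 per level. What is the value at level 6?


value = base * growth^level
= 20 * 1.11^6
= 20 * 1.870415
= 37.41

37.41 mana


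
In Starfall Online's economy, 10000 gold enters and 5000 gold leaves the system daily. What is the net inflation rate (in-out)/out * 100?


Net gold = 10000 - 5000 = 5000
Inflation rate = net / sunk * 100 = 5000 / 5000 * 100
= 1.0 * 100
= 100.00%

100.00%


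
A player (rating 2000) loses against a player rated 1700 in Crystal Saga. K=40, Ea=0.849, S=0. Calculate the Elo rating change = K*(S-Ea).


Elo update: delta = K * (S - Ea), where S = 0 (loses)
S - Ea = 0 - 0.849 = -0.849
Rating change = 40 * -0.849
= -33.96

-33.96 rating points


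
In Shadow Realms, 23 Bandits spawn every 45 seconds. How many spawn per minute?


Spawns per minute = count * (60 / interval)
= 23 * (60 / 45)
= 23 * 1.3333
= 30.67

30.67 per minute


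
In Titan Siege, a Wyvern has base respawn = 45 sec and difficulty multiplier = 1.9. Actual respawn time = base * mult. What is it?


Respawn time = base * multiplier
= 45 * 1.9
= 85.5 seconds

85.5 seconds


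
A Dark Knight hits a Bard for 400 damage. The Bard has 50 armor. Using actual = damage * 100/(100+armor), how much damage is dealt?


actual = 400 * 100 / (100 + 50)
= 400 * 100 / 150
= 40000 / 150
= 266.67

266.67 damage


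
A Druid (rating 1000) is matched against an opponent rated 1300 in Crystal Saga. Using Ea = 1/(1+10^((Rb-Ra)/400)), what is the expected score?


Elo expected score: Ea = 1/(1 + 10^((Rb-Ra)/400))
Rb - Ra = 1300 - 1000 = 300
(Rb-Ra)/400 = 300/400 = 0.75
10^0.75 = 5.623413
Ea = 1/(1 + 5.623413) = 1/6.623413 = 0.1510

0.1510


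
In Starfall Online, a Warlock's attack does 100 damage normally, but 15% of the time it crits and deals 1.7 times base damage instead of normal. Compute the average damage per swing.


E[dmg] = base * (1 + crit_chance * (crit_mult - 1))
cc as decimal = 15/100 = 0.15
cm - 1 = 1.7 - 1 = 0.7
Bonus factor = 0.15 * 0.7 = 0.105
Total multiplier = 1 + 0.105 = 1.105
Expected damage = 100 * 1.105 = 110.50

110.50 damage


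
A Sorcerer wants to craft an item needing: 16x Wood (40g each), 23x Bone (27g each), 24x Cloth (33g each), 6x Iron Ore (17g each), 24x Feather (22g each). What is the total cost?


Cost breakdown:
  Wood: 16 * 40 = 640
  Bone: 23 * 27 = 621
  Cloth: 24 * 33 = 792
  Iron Ore: 6 * 17 = 102
  Feather: 24 * 22 = 528
Total = 640 + 621 + 792 + 102 + 528 = 2683

2683 gold


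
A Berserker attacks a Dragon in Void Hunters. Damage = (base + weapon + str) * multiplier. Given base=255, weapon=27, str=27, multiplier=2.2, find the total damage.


Sum base + weapon + str = 255 + 27 + 27 = 309
Multiply by 2.2:
309 * 2.2 = 679.8

679.8 damage


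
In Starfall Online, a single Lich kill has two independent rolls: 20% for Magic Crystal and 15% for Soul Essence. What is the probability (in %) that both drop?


For independent events, P(both) = P(A) * P(B)
= 20% * 15%
= 300 / 100 %
= 3.0%

3.0%


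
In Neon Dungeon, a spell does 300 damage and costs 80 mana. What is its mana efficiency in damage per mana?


Efficiency = damage / mana
= 300 / 80
= 3.75

3.75 dmg/mana


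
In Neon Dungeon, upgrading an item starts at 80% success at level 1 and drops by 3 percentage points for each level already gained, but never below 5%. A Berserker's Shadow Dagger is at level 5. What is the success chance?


raw_rate = 80 - 3 * (5 - 1)
= 80 - 3 * 4
= 80 - 12
= 68
Apply floor: max(68, 5) = 68%

68%


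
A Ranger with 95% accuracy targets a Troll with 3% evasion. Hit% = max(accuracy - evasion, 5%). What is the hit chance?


accuracy - evasion = 95 - 3 = 92
Apply floor: max(92, 5) = 92
Hit chance = 92%

92%


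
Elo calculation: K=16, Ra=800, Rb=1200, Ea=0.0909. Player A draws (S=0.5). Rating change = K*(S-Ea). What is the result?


Elo update: delta = K * (S - Ea), where S = 0.5 (draws)
S - Ea = 0.5 - 0.0909 = 0.4091
Rating change = 16 * 0.4091
= 6.55

6.55 rating points


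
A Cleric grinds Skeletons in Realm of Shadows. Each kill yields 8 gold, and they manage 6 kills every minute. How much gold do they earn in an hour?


Gold per minute = 8 * 6 = 48
Gold per hour = 48 * 60 = 2880

2880 gold/hour


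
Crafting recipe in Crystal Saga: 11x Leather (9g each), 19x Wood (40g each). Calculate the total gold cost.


Cost breakdown:
  Leather: 11 * 9 = 99
  Wood: 19 * 40 = 760
Total = 99 + 760 = 859

859 gold


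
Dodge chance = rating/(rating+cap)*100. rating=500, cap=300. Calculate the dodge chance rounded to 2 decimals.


dodge% = 500 / (500 + 300) * 100
= 500 / 800 * 100
= 0.625 * 100
= 62.50%

62.50%


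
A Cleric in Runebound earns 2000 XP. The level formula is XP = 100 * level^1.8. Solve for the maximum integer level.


XP = 100 * level^1.8, so level = (XP / 100)^(1/1.8)
= (2000 / 100)^(1/1.8)
= 20.0^0.5556
= 5.282
Floor: level = 5

level 5


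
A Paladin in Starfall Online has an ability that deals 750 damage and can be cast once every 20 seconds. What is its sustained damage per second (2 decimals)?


DPS = damage / cooldown
= 750 / 20
= 37.50

37.50 DPS


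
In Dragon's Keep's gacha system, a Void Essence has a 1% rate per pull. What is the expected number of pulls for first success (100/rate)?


Expected pulls for a geometric distribution = 1/p = 100 / rate%
= 100 / 1
= 100.0

100.0 pulls


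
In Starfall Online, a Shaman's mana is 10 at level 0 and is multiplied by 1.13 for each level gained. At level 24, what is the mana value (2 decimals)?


value = base * growth^level
= 10 * 1.13^24
= 10 * 18.788091
= 187.88

187.88 mana


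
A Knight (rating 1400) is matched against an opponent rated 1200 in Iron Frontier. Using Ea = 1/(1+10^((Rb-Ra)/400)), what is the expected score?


Elo expected score: Ea = 1/(1 + 10^((Rb-Ra)/400))
Rb - Ra = 1200 - 1400 = -200
(Rb-Ra)/400 = -200/400 = -0.5
10^-0.5 = 0.316228
Ea = 1/(1 + 0.316228) = 1/1.316228 = 0.7597

0.7597


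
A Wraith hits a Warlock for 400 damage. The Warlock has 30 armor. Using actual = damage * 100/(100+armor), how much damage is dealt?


actual = 400 * 100 / (100 + 30)
= 400 * 100 / 130
= 40000 / 130
= 307.69

307.69 damage


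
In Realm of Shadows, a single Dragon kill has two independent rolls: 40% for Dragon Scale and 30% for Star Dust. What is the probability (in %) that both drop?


For independent events, P(both) = P(A) * P(B)
= 40% * 30%
= 1200 / 100 %
= 12.0%

12.0%


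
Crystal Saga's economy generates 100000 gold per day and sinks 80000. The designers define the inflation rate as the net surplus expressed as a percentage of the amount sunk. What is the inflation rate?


Net gold = 100000 - 80000 = 20000
Inflation rate = net / sunk * 100 = 20000 / 80000 * 100
= 0.25 * 100
= 25.00%

25.00%


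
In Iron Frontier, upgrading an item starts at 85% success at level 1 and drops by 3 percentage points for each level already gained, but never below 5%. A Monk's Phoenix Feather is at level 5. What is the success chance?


raw_rate = 85 - 3 * (5 - 1)
= 85 - 3 * 4
= 85 - 12
= 73
Apply floor: max(73, 5) = 73%

73%


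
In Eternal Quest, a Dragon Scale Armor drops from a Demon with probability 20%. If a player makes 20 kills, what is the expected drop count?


Expected drops = kills * (drop_rate / 100)
= 20 * (20 / 100)
= 20 * 0.2
= 4.0

4.0 drops


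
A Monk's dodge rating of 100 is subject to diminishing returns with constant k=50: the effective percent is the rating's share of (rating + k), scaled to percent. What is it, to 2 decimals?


effective% = rating / (rating + k) * 100
= 100 / (100 + 50) * 100
= 100 / 150 * 100
= 0.666667 * 100
= 66.67%

66.67%


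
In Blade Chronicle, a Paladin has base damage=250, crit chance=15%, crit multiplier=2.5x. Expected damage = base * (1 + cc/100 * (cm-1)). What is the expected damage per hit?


E[dmg] = base * (1 + crit_chance * (crit_mult - 1))
cc as decimal = 15/100 = 0.15
cm - 1 = 2.5 - 1 = 1.5
Bonus factor = 0.15 * 1.5 = 0.225
Total multiplier = 1 + 0.225 = 1.225
Expected damage = 250 * 1.225 = 306.25

306.25 damage


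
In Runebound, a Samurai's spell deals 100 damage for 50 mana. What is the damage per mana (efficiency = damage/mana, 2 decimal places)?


Efficiency = damage / mana
= 100 / 50
= 2.00

2.00 dmg/mana


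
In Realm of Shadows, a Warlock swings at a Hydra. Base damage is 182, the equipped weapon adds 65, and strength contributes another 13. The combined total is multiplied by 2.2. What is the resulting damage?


Sum base + weapon + str = 182 + 65 + 13 = 260
Multiply by 2.2:
260 * 2.2 = 572.0

572.0 damage


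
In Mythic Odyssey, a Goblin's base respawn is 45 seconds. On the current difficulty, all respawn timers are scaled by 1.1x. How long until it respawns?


Respawn time = base * multiplier
= 45 * 1.1
= 49.5 seconds

49.5 seconds


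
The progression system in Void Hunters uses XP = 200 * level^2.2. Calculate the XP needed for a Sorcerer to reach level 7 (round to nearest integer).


XP = 200 * level^2.2
Substitute level = 7:
XP = 200 * 7^2.2
= 200 * 72.3129
= 14463

14463 XP


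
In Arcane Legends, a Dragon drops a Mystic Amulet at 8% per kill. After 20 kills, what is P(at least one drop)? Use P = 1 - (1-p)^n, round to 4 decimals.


P(at least one) = 1 - P(none) = 1 - (1-p)^n
p = 8/100 = 0.08
1 - p = 0.92
(1 - p)^20 = 0.92^20 = 0.188693
P(at least one) = 1 - 0.188693 = 0.8113

0.8113


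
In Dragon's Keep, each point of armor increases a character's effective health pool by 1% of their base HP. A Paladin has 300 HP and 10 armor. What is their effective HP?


EHP = 300 * (1 + 10/100)
= 300 * (1 + 0.1)
= 300 * 1.1
= 330.0

330.0 EHP


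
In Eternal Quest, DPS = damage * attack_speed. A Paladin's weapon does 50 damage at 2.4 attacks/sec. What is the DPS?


DPS = damage * attack_speed
= 50 * 2.4
= 120.0

120.0 DPS


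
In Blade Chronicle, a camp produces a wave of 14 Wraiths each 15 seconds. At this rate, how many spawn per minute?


Spawns per minute = count * (60 / interval)
= 14 * (60 / 15)
= 14 * 4.0
= 56.0

56.0 per minute


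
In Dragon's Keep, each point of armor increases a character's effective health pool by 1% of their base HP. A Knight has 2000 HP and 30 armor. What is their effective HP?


EHP = 2000 * (1 + 30/100)
= 2000 * (1 + 0.3)
= 2000 * 1.3
= 2600.0

2600.0 EHP


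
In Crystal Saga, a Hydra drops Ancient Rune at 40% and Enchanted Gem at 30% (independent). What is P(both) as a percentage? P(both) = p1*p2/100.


For independent events, P(both) = P(A) * P(B)
= 40% * 30%
= 1200 / 100 %
= 12.0%

12.0%


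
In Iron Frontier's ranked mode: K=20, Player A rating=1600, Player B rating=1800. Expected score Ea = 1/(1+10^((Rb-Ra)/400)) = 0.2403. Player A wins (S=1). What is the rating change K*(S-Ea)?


Elo update: delta = K * (S - Ea), where S = 1 (wins)
S - Ea = 1 - 0.2403 = 0.7597
Rating change = 20 * 0.7597
= 15.19

15.19 rating points


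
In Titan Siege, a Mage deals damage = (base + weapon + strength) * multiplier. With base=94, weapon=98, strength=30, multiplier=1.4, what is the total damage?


Sum base + weapon + str = 94 + 98 + 30 = 222
Multiply by 1.4:
222 * 1.4 = 310.8

310.8 damage


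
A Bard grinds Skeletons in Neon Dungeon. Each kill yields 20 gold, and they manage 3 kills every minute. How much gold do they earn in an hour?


Gold per minute = 20 * 3 = 60
Gold per hour = 60 * 60 = 3600

3600 gold/hour


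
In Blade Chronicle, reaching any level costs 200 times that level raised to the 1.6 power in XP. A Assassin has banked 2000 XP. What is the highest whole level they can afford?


XP = 200 * level^1.6, so level = (XP / 200)^(1/1.6)
= (2000 / 200)^(1/1.6)
= 10.0^0.625
= 4.217
Floor: level = 4

level 4


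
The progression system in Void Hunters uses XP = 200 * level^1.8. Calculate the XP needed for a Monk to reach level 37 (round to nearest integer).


XP = 200 * level^1.8
Substitute level = 37:
XP = 200 * 37^1.8
= 200 * 664.9104
= 132982

132982 XP


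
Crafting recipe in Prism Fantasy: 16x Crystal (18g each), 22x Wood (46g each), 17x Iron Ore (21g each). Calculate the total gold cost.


Cost breakdown:
  Crystal: 16 * 18 = 288
  Wood: 22 * 46 = 1012
  Iron Ore: 17 * 21 = 357
Total = 288 + 1012 + 357 = 1657

1657 gold


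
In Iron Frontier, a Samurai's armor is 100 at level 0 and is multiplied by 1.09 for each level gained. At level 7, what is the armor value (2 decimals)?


value = base * growth^level
= 100 * 1.09^7
= 100 * 1.828039
= 182.80

182.80 armor


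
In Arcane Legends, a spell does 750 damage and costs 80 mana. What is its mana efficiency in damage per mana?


Efficiency = damage / mana
= 750 / 80
= 9.38

9.38 dmg/mana


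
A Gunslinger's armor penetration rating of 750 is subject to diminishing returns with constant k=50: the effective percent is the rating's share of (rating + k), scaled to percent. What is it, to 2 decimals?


effective% = rating / (rating + k) * 100
= 750 / (750 + 50) * 100
= 750 / 800 * 100
= 0.9375 * 100
= 93.75%

93.75%


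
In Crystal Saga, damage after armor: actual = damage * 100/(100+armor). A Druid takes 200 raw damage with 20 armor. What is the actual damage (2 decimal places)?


actual = 200 * 100 / (100 + 20)
= 200 * 100 / 120
= 20000 / 120
= 166.67

166.67 damage


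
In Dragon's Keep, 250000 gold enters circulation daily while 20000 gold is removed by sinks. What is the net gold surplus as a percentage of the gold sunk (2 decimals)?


Net gold = 250000 - 20000 = 230000
Inflation rate = net / sunk * 100 = 230000 / 20000 * 100
= 11.5 * 100
= 1150.00%

1150.00%


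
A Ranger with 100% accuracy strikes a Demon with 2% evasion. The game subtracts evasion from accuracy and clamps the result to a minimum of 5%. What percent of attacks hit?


accuracy - evasion = 100 - 2 = 98
Apply floor: max(98, 5) = 98
Hit chance = 98%

98%


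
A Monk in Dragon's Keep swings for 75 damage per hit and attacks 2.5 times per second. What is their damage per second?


DPS = damage * attack_speed
= 75 * 2.5
= 187.5

187.5 DPS


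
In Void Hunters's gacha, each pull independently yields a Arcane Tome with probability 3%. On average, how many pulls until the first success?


Expected pulls for a geometric distribution = 1/p = 100 / rate%
= 100 / 3
= 33.33

33.33 pulls


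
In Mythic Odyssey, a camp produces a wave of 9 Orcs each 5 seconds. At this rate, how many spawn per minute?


Spawns per minute = count * (60 / interval)
= 9 * (60 / 5)
= 9 * 12.0
= 108.0

108.0 per minute


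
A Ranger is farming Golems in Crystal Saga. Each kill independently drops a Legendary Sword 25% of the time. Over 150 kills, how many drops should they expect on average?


Expected drops = kills * (drop_rate / 100)
= 150 * (25 / 100)
= 150 * 0.25
= 37.5

37.5 drops


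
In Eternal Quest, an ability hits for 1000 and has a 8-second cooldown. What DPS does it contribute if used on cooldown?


DPS = damage / cooldown
= 1000 / 8
= 125.00

125.00 DPS


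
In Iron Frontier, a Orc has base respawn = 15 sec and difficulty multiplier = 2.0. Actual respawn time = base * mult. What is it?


Respawn time = base * multiplier
= 15 * 2.0
= 30.0 seconds

30.0 seconds


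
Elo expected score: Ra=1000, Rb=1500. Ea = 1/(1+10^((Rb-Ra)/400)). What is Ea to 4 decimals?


Elo expected score: Ea = 1/(1 + 10^((Rb-Ra)/400))
Rb - Ra = 1500 - 1000 = 500
(Rb-Ra)/400 = 500/400 = 1.25
10^1.25 = 17.782794
Ea = 1/(1 + 17.782794) = 1/18.782794 = 0.0532

0.0532


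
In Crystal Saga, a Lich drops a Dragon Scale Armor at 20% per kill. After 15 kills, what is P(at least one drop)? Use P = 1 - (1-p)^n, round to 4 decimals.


P(at least one) = 1 - P(none) = 1 - (1-p)^n
p = 20/100 = 0.2
1 - p = 0.8
(1 - p)^15 = 0.8^15 = 0.035184
P(at least one) = 1 - 0.035184 = 0.9648

0.9648


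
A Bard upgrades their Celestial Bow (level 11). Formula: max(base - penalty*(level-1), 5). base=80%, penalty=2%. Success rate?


raw_rate = 80 - 2 * (11 - 1)
= 80 - 2 * 10
= 80 - 20
= 60
Apply floor: max(60, 5) = 60%

60%


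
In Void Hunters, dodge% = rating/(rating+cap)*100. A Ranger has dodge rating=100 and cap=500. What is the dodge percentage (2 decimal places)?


dodge% = 100 / (100 + 500) * 100
= 100 / 600 * 100
= 0.166667 * 100
= 16.67%

16.67%


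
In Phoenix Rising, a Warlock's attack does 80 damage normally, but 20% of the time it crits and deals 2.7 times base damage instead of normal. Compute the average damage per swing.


E[dmg] = base * (1 + crit_chance * (crit_mult - 1))
cc as decimal = 20/100 = 0.2
cm - 1 = 2.7 - 1 = 1.7
Bonus factor = 0.2 * 1.7 = 0.34
Total multiplier = 1 + 0.34 = 1.34
Expected damage = 80 * 1.34 = 107.20

107.20 damage


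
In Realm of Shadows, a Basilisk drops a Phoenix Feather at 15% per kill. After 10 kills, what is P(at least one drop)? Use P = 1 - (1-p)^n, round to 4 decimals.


P(at least one) = 1 - P(none) = 1 - (1-p)^n
p = 15/100 = 0.15
1 - p = 0.85
(1 - p)^10 = 0.85^10 = 0.196874
P(at least one) = 1 - 0.196874 = 0.8031

0.8031


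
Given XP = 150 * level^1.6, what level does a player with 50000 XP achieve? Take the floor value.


XP = 150 * level^1.6, so level = (XP / 150)^(1/1.6)
= (50000 / 150)^(1/1.6)
= 333.3333^0.625
= 37.7398
Floor: level = 37

level 37


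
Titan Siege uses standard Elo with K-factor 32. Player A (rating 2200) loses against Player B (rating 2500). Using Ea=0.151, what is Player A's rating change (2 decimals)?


Elo update: delta = K * (S - Ea), where S = 0 (loses)
S - Ea = 0 - 0.151 = -0.151
Rating change = 32 * -0.151
= -4.83

-4.83 rating points


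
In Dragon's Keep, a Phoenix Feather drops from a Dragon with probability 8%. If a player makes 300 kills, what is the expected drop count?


Expected drops = kills * (drop_rate / 100)
= 300 * (8 / 100)
= 300 * 0.08
= 24.0

24.0 drops


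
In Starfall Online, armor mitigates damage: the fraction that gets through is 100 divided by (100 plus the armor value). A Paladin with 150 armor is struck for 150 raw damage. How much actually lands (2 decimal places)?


actual = 150 * 100 / (100 + 150)
= 150 * 100 / 250
= 15000 / 250
= 60.00

60.00 damage


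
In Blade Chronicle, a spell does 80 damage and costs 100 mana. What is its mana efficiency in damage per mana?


Efficiency = damage / mana
= 80 / 100
= 0.80

0.80 dmg/mana


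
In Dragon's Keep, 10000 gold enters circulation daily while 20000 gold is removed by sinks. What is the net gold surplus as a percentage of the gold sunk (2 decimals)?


Net gold = 10000 - 20000 = -10000
Inflation rate = net / sunk * 100 = -10000 / 20000 * 100
= -0.5 * 100
= -50.00%

-50.00%


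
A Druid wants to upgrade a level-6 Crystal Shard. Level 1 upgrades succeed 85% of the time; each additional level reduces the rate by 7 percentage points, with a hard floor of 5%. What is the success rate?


raw_rate = 85 - 7 * (6 - 1)
= 85 - 7 * 5
= 85 - 35
= 50
Apply floor: max(50, 5) = 50%

50%


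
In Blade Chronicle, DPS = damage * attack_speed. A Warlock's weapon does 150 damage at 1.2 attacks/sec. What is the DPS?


DPS = damage * attack_speed
= 150 * 1.2
= 180.0

180.0 DPS


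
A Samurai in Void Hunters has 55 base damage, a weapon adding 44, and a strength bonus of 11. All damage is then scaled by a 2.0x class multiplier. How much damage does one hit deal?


Sum base + weapon + str = 55 + 44 + 11 = 110
Multiply by 2.0:
110 * 2.0 = 220.0

220.0 damage


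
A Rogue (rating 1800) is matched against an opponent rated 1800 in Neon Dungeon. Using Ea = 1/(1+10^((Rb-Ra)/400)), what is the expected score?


Elo expected score: Ea = 1/(1 + 10^((Rb-Ra)/400))
Rb - Ra = 1800 - 1800 = 0
(Rb-Ra)/400 = 0/400 = 0.0
10^0.0 = 1.0
Ea = 1/(1 + 1.0) = 1/2.0 = 0.5000

0.5000


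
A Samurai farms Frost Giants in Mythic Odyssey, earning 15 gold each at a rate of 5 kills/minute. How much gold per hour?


Gold per minute = 15 * 5 = 75
Gold per hour = 75 * 60 = 4500

4500 gold/hour


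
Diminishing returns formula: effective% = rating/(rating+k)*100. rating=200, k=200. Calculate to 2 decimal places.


effective% = rating / (rating + k) * 100
= 200 / (200 + 200) * 100
= 200 / 400 * 100
= 0.5 * 100
= 50.00%

50.00%


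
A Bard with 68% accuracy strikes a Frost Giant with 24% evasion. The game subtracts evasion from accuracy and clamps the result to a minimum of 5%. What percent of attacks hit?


accuracy - evasion = 68 - 24 = 44
Apply floor: max(44, 5) = 44
Hit chance = 44%

44%


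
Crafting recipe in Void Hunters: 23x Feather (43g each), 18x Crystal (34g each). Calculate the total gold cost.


Cost breakdown:
  Feather: 23 * 43 = 989
  Crystal: 18 * 34 = 612
Total = 989 + 612 = 1601

1601 gold


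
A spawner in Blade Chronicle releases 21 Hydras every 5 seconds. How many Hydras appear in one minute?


Spawns per minute = count * (60 / interval)
= 21 * (60 / 5)
= 21 * 12.0
= 252.0

252.0 per minute


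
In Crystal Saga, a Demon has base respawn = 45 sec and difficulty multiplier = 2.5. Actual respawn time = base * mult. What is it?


Respawn time = base * multiplier
= 45 * 2.5
= 112.5 seconds

112.5 seconds


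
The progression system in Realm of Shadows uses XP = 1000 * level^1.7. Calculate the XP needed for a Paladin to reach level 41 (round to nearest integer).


XP = 1000 * level^1.7
Substitute level = 41:
XP = 1000 * 41^1.7
= 1000 * 551.7376
= 551738

551738 XP


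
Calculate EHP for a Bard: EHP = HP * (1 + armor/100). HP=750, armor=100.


EHP = 750 * (1 + 100/100)
= 750 * (1 + 1.0)
= 750 * 2.0
= 1500.0

1500.0 EHP


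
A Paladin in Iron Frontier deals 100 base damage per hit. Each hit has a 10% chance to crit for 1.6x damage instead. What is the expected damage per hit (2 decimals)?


E[dmg] = base * (1 + crit_chance * (crit_mult - 1))
cc as decimal = 10/100 = 0.1
cm - 1 = 1.6 - 1 = 0.6
Bonus factor = 0.1 * 0.6 = 0.06
Total multiplier = 1 + 0.06 = 1.06
Expected damage = 100 * 1.06 = 106.00

106.00 damage


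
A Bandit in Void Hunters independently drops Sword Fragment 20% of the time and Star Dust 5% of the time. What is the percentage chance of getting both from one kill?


For independent events, P(both) = P(A) * P(B)
= 20% * 5%
= 100 / 100 %
= 1.0%

1.0%


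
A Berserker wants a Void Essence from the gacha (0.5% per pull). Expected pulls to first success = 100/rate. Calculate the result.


Expected pulls for a geometric distribution = 1/p = 100 / rate%
= 100 / 0.5
= 200.0

200.0 pulls


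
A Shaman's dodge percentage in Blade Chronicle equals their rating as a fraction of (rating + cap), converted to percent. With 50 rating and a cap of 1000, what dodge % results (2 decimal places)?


dodge% = 50 / (50 + 1000) * 100
= 50 / 1050 * 100
= 0.047619 * 100
= 4.76%

4.76%


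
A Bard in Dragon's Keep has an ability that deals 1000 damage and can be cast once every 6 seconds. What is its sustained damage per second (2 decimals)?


DPS = damage / cooldown
= 1000 / 6
= 166.67

166.67 DPS


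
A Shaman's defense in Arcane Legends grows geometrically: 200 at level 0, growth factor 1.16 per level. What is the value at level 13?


value = base * growth^level
= 200 * 1.16^13
= 200 * 6.885791
= 1377.16

1377.16 defense


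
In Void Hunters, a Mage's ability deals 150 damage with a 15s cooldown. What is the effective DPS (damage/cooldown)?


DPS = damage / cooldown
= 150 / 15
= 10.00

10.00 DPS


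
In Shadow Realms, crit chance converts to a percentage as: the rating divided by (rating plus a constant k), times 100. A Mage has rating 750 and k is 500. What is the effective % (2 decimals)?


effective% = rating / (rating + k) * 100
= 750 / (750 + 500) * 100
= 750 / 1250 * 100
= 0.6 * 100
= 60.00%

60.00%
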